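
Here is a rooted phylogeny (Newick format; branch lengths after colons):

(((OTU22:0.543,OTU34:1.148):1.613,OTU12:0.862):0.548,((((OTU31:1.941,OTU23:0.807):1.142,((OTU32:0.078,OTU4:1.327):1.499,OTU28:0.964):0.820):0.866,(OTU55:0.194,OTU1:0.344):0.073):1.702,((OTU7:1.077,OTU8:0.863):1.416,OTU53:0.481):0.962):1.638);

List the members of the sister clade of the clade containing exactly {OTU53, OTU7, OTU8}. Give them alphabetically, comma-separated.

The clade containing exactly {OTU53, OTU7, OTU8} attaches to the tree at the node subtending ((((OTU31,OTU23),((OTU32,OTU4),OTU28)),(OTU55,OTU1)),((OTU7,OTU8),OTU53)).
The other lineage descending from that same node — the sister group — is (((OTU31,OTU23),((OTU32,OTU4),OTU28)),(OTU55,OTU1)); its 7 tips in alphabetical order are the answer.

OTU1, OTU23, OTU28, OTU31, OTU32, OTU4, OTU55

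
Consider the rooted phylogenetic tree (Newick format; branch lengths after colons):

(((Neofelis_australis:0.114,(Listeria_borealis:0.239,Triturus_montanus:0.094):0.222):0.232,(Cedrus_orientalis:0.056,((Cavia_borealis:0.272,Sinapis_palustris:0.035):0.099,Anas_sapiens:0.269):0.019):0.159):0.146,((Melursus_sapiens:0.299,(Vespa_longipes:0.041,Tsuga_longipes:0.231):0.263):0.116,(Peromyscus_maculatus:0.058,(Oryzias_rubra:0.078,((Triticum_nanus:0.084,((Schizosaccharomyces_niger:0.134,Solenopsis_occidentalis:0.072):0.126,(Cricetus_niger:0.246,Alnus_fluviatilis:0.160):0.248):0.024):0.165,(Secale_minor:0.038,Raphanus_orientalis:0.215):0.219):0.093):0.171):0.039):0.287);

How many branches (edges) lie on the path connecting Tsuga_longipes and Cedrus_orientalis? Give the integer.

7

The MRCA of Tsuga_longipes and Cedrus_orientalis is the root of the tree.
From Tsuga_longipes up to that node: 4 branches. From Cedrus_orientalis up to the same node: 3 branches. Total: 4 + 3 = 7.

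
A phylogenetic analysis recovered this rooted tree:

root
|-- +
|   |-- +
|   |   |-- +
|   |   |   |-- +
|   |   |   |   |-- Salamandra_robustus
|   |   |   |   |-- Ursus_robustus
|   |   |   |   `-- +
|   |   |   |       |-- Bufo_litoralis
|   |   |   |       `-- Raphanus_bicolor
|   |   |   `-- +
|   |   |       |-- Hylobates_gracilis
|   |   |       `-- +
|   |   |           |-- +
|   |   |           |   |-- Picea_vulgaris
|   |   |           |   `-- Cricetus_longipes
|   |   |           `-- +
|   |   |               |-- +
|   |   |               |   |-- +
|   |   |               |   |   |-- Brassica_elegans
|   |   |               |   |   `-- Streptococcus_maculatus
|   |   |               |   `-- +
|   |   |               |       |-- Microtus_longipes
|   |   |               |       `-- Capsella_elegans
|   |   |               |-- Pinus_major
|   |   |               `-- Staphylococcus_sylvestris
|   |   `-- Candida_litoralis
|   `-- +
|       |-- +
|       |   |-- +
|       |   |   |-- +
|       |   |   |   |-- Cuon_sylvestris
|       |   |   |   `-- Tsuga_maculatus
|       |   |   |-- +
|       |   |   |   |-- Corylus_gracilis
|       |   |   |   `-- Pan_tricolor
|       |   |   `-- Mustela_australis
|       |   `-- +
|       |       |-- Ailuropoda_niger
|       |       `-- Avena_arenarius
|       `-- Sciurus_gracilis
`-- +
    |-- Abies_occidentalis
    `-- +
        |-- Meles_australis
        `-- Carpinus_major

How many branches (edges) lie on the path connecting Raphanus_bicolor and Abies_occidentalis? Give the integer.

8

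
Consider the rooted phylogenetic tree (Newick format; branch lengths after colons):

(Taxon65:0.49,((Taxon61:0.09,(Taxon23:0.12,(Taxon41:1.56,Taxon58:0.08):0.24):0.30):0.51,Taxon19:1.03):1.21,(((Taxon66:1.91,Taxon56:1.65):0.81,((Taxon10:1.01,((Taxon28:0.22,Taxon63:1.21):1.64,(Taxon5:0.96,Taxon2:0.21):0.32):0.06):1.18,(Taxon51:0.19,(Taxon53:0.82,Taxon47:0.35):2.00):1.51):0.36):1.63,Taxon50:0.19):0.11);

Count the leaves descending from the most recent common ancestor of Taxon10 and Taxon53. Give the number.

The MRCA of Taxon10 and Taxon53 is the node subtending ((Taxon10,((Taxon28,Taxon63),(Taxon5,Taxon2))),(Taxon51,(Taxon53,Taxon47))).
That clade contains 8 terminal taxa: Taxon10, Taxon2, Taxon28, Taxon47, Taxon5, Taxon51, Taxon53, Taxon63.

8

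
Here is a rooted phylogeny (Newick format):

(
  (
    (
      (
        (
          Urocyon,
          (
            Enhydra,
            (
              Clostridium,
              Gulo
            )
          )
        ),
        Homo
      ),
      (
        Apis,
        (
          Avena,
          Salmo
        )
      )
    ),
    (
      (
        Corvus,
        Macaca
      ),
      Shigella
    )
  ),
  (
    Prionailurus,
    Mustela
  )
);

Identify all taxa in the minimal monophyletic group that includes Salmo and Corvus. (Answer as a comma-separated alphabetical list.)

Tracing Salmo: it sits inside (Avena,Salmo).
Tracing Corvus: it sits inside (Corvus,Macaca).
The smallest clade enclosing both is ((((Urocyon,(Enhydra,(Clostridium,Gulo))),Homo),(Apis,(Avena,Salmo))),((Corvus,Macaca),Shigella)); the answer is its 11 terminal taxa in alphabetical order.

Apis, Avena, Clostridium, Corvus, Enhydra, Gulo, Homo, Macaca, Salmo, Shigella, Urocyon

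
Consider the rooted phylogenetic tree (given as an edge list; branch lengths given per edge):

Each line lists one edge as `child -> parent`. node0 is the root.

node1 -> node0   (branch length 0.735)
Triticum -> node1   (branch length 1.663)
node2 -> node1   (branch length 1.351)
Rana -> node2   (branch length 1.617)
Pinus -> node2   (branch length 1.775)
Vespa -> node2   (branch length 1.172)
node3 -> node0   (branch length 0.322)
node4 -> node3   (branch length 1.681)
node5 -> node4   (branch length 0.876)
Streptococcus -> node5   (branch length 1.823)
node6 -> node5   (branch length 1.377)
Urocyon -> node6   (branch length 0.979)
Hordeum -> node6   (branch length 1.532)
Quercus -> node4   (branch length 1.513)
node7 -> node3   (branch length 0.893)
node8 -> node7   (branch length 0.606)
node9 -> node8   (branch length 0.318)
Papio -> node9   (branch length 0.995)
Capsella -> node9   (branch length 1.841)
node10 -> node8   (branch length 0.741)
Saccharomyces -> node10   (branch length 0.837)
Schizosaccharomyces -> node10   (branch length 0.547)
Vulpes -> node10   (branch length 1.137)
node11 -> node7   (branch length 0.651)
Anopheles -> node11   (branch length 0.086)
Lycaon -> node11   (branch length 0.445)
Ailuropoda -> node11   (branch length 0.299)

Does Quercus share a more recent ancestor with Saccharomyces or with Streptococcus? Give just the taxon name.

Streptococcus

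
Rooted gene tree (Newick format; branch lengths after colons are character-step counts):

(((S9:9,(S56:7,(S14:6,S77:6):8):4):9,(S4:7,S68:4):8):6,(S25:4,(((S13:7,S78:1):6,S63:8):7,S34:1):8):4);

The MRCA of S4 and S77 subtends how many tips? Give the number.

6

The MRCA of S4 and S77 is the node subtending ((S9,(S56,(S14,S77))),(S4,S68)).
That clade contains 6 terminal taxa: S14, S4, S56, S68, S77, S9.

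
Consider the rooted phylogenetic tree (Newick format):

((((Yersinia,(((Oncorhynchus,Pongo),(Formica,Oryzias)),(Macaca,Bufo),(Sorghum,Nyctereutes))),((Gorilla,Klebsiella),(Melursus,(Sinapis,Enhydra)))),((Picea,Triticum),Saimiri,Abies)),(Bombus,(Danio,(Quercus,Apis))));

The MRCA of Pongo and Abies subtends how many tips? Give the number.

18

The MRCA of Pongo and Abies is the node subtending (((Yersinia,(((Oncorhynchus,Pongo),(Formica,Oryzias)),(Macaca,Bufo),(Sorghum,Nyctereutes))),((Gorilla,Klebsiella),(Melursus,(Sinapis,Enhydra)))),((Picea,Triticum),Saimiri,Abies)).
That clade contains 18 terminal taxa: Abies, Bufo, Enhydra, Formica, Gorilla, Klebsiella, Macaca, Melursus, Nyctereutes, Oncorhynchus, Oryzias, Picea, Pongo, Saimiri, Sinapis, Sorghum, Triticum, Yersinia.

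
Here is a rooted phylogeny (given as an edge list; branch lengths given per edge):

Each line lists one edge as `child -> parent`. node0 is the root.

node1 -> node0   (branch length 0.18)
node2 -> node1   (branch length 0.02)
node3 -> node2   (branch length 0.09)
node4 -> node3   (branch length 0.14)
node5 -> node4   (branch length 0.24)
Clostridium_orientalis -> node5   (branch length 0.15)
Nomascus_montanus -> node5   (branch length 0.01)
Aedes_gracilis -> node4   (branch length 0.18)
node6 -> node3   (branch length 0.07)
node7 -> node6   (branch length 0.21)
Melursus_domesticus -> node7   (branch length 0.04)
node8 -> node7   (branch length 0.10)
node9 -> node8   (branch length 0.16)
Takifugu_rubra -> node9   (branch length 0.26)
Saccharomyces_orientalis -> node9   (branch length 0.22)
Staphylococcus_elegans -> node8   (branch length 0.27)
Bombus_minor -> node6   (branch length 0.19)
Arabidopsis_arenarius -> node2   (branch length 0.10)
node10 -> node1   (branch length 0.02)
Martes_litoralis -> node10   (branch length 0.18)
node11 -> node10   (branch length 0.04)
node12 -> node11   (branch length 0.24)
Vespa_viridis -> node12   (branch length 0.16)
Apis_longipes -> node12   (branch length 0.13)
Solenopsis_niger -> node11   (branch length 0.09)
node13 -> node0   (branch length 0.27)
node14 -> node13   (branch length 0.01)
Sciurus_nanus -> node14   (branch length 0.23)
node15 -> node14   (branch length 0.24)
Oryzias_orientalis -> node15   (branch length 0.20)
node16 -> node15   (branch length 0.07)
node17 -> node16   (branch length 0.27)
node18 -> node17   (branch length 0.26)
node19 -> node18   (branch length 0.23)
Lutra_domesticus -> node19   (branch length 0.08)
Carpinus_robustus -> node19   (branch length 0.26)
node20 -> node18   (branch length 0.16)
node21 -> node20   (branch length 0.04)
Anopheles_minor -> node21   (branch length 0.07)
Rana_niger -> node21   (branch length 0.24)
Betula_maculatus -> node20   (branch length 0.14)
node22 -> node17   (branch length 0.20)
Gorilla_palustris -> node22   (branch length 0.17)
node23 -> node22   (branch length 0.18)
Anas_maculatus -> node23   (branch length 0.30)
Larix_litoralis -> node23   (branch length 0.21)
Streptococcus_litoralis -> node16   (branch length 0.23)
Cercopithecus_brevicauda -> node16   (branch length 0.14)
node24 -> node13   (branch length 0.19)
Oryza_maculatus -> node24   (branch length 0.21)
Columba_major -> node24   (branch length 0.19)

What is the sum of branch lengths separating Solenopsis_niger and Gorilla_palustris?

The path runs Solenopsis_niger → … → MRCA → … → Gorilla_palustris; the MRCA is the root of the tree.
Branch lengths along that path: 0.09 + 0.04 + 0.02 + 0.18 + 0.27 + 0.01 + 0.24 + 0.07 + 0.27 + 0.20 + 0.17 = 1.56.

1.56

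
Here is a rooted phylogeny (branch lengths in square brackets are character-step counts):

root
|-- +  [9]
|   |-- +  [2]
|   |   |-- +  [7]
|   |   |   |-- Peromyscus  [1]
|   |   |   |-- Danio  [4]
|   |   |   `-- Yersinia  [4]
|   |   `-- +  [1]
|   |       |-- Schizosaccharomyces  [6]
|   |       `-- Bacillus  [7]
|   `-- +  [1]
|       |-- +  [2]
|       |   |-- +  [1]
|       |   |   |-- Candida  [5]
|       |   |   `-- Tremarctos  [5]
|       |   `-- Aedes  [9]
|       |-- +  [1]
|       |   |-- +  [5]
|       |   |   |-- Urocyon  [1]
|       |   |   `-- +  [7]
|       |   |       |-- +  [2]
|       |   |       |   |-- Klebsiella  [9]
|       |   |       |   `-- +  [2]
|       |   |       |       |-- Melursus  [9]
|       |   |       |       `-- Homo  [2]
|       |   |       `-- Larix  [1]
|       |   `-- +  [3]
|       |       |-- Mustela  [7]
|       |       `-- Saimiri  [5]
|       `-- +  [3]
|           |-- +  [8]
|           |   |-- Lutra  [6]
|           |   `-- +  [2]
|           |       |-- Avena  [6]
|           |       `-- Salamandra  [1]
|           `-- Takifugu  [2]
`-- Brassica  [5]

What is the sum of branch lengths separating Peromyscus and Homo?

The path runs Peromyscus → … → MRCA → … → Homo; the MRCA is the node subtending (((Peromyscus,Danio,Yersinia),(Schizosaccharomyces,Bacillus)),(((Candida,Tremarctos),Aedes),((Urocyon,((Klebsiella,(Melursus,Homo)),Larix)),(Mustela,Saimiri)),((Lutra,(Avena,Salamandra)),Takifugu))).
Branch lengths along that path: 1 + 7 + 2 + 1 + 1 + 5 + 7 + 2 + 2 + 2 = 30.

30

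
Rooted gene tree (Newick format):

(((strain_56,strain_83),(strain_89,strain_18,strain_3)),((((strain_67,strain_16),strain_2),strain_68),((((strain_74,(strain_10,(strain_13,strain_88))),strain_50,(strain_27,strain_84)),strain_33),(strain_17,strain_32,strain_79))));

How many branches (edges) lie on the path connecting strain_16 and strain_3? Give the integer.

The MRCA of strain_16 and strain_3 is the root of the tree.
From strain_16 up to that node: 5 branches. From strain_3 up to the same node: 3 branches. Total: 5 + 3 = 8.

8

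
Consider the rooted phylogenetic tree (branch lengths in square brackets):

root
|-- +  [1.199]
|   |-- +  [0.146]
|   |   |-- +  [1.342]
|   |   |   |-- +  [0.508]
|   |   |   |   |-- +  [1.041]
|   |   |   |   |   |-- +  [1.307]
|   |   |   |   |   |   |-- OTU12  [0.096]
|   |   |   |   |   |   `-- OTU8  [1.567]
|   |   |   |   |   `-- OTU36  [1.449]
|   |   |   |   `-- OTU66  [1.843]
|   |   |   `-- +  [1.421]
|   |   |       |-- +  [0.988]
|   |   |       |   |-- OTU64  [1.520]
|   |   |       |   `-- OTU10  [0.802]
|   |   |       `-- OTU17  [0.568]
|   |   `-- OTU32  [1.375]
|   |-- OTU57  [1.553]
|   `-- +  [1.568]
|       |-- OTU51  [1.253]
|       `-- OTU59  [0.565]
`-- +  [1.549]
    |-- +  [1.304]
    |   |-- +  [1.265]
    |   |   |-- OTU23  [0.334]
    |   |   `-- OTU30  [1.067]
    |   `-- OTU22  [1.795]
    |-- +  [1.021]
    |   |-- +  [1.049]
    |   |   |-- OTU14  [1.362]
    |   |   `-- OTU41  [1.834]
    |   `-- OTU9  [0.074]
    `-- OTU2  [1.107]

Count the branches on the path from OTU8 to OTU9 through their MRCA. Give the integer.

The MRCA of OTU8 and OTU9 is the root of the tree.
From OTU8 up to that node: 7 branches. From OTU9 up to the same node: 3 branches. Total: 7 + 3 = 10.

10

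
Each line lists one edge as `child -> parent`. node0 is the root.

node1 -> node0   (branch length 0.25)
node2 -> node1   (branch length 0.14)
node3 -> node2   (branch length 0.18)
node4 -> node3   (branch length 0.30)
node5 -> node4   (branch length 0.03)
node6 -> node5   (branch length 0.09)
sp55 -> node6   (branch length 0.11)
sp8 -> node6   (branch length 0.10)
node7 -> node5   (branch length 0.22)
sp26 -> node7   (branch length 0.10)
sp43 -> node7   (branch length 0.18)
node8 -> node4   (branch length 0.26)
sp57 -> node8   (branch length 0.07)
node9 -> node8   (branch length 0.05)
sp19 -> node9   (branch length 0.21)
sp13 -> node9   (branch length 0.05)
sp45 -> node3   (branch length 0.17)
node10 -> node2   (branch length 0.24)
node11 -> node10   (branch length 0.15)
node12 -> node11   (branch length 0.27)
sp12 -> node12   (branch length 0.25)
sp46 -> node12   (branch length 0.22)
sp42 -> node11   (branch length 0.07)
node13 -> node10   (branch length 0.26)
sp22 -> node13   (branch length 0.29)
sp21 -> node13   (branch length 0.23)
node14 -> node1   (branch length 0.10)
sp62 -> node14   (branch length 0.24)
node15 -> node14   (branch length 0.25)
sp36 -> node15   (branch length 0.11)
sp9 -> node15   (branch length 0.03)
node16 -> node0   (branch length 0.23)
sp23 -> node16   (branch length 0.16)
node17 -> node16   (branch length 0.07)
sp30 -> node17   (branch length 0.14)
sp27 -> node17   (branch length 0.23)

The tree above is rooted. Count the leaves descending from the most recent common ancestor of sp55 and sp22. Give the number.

13

The MRCA of sp55 and sp22 is the node subtending (((((sp55,sp8),(sp26,sp43)),(sp57,(sp19,sp13))),sp45),(((sp12,sp46),sp42),(sp22,sp21))).
That clade contains 13 terminal taxa: sp12, sp13, sp19, sp21, sp22, sp26, sp42, sp43, sp45, sp46, sp55, sp57, sp8.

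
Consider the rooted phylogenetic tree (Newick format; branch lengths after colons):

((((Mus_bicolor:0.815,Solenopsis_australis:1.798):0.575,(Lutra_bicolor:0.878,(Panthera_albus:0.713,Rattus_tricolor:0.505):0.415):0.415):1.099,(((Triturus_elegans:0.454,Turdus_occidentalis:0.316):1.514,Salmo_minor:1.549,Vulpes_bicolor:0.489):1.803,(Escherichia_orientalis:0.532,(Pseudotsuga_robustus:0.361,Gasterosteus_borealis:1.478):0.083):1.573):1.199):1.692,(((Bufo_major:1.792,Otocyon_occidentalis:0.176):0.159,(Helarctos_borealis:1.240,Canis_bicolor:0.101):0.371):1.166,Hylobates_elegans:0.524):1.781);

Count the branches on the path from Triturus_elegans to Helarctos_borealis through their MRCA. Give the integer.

9

The MRCA of Triturus_elegans and Helarctos_borealis is the root of the tree.
From Triturus_elegans up to that node: 5 branches. From Helarctos_borealis up to the same node: 4 branches. Total: 5 + 4 = 9.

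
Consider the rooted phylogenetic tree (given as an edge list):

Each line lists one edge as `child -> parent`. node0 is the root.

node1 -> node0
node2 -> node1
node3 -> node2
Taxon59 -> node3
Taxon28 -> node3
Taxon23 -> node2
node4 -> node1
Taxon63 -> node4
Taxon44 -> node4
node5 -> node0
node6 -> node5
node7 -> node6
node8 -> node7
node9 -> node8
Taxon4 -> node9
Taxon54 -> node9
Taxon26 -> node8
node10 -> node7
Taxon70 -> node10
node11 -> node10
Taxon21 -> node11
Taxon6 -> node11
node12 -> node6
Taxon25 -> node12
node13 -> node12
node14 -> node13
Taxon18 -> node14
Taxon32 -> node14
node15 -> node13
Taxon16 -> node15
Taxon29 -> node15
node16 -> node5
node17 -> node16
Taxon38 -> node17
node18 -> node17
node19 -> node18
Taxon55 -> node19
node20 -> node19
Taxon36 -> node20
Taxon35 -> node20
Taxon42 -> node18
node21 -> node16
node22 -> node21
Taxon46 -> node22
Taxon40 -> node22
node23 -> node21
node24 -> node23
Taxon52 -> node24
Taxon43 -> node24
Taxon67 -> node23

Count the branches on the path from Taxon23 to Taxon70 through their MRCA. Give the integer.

8

The MRCA of Taxon23 and Taxon70 is the root of the tree.
From Taxon23 up to that node: 3 branches. From Taxon70 up to the same node: 5 branches. Total: 3 + 5 = 8.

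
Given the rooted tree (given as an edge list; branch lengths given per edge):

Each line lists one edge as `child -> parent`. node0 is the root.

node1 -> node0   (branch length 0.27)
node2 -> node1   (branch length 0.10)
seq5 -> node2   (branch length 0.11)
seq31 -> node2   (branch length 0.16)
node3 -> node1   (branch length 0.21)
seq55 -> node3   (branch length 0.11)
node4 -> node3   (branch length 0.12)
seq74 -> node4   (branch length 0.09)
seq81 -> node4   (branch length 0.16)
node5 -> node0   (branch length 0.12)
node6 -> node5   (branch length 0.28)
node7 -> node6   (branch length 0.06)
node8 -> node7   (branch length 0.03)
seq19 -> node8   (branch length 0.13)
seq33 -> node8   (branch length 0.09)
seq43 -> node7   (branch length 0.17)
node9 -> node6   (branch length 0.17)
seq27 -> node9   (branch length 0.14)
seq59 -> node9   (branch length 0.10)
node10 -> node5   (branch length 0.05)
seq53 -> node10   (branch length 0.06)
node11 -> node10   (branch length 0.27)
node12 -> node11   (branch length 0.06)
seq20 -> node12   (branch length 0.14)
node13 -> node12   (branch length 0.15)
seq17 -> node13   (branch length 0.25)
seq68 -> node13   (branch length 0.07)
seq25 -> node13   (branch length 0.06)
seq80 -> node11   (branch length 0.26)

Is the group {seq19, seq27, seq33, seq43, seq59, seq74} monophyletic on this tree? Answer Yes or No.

The MRCA of the listed taxa is the root, so the smallest clade containing them is the whole tree.
That clade also contains seq17, seq20, seq25, seq31, seq5, seq53, seq55, seq68, seq80, seq81, which are not in the proposed group, so the group is not monophyletic.

No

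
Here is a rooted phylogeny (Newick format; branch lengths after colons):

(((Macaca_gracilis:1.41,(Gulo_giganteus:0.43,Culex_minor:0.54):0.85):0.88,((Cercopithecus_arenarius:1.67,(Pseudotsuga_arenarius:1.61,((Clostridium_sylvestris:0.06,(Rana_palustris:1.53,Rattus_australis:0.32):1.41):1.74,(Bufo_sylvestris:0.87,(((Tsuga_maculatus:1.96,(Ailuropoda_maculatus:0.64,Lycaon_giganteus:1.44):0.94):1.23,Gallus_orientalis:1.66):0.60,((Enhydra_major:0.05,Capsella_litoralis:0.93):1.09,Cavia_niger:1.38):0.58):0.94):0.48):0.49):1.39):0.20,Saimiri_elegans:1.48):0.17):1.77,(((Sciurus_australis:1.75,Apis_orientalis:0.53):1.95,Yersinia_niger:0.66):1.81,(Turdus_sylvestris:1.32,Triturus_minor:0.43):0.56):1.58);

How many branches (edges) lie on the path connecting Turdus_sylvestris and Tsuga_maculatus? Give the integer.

The MRCA of Turdus_sylvestris and Tsuga_maculatus is the root of the tree.
From Turdus_sylvestris up to that node: 3 branches. From Tsuga_maculatus up to the same node: 10 branches. Total: 3 + 10 = 13.

13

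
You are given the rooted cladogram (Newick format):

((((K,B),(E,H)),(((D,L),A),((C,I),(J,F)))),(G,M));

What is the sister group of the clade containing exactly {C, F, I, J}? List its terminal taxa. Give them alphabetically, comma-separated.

The clade containing exactly {C, F, I, J} attaches to the tree at the node subtending (((D,L),A),((C,I),(J,F))).
The other lineage descending from that same node — the sister group — is ((D,L),A); its 3 tips in alphabetical order are the answer.

A, D, L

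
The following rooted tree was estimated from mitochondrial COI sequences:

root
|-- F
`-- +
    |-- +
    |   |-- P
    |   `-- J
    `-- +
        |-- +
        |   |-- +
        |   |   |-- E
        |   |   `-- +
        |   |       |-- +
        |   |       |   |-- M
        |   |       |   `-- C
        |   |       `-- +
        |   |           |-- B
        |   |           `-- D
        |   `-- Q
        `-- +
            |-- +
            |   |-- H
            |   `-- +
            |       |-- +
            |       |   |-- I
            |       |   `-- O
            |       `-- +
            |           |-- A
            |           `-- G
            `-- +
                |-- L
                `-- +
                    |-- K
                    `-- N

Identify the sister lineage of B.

B attaches to the tree at the node subtending (B,D).
The other lineage descending from that same node — the sister group — is the single tip D.

D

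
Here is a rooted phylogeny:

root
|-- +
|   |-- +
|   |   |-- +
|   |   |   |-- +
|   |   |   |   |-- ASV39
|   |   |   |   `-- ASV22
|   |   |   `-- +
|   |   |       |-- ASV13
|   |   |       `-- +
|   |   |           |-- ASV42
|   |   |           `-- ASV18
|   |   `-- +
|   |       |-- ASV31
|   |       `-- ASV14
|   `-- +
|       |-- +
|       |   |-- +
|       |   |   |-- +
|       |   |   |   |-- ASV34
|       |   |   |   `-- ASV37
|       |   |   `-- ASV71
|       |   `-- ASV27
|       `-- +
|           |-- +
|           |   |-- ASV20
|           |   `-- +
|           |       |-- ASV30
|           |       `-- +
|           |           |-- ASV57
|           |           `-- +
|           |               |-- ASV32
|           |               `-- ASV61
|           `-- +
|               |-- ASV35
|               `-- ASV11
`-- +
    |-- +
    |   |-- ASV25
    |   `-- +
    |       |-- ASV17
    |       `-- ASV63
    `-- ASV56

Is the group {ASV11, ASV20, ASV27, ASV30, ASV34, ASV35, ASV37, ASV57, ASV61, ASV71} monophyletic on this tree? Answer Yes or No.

No

The MRCA of the listed taxa subtends ((((ASV34,ASV37),ASV71),ASV27),((ASV20,(ASV30,(ASV57,(ASV32,ASV61)))),(ASV35,ASV11))).
That clade also contains ASV32, which is not in the proposed group, so the group is not monophyletic.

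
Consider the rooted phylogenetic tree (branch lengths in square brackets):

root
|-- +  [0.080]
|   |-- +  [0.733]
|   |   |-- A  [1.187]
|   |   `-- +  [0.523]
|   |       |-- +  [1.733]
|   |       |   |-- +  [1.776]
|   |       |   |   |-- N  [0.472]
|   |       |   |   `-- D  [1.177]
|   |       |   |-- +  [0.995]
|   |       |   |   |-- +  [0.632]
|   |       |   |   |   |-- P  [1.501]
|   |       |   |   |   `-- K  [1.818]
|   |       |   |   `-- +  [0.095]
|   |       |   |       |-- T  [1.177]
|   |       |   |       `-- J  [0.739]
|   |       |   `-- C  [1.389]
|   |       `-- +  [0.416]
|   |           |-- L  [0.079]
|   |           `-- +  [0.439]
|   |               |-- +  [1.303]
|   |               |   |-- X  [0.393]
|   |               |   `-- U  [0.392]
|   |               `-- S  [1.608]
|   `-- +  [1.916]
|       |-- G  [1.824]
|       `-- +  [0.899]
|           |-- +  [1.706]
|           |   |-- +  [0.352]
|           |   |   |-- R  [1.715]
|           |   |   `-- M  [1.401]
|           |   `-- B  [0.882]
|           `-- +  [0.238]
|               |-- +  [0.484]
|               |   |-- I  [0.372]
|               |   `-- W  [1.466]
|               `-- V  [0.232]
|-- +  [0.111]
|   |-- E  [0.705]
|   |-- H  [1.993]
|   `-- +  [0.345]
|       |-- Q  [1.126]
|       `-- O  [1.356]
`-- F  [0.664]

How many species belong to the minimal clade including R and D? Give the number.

19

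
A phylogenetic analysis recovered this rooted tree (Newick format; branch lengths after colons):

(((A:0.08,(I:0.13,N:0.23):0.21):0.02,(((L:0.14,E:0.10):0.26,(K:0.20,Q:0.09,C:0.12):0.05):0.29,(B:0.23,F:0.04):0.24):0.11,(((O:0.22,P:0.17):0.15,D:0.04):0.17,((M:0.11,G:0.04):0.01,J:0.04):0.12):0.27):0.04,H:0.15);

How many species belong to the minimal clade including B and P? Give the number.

16

The MRCA of B and P is the node subtending ((A,(I,N)),(((L,E),(K,Q,C)),(B,F)),(((O,P),D),((M,G),J))).
That clade contains 16 terminal taxa: A, B, C, D, E, F, G, I, J, K, L, M, N, O, P, Q.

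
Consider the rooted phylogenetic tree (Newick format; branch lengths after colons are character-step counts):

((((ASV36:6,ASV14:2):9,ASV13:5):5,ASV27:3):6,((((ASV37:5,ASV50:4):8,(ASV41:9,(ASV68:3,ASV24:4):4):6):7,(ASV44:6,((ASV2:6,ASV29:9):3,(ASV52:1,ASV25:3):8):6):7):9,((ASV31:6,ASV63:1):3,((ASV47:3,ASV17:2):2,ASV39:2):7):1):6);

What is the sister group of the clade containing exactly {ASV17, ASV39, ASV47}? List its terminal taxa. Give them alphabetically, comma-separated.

The clade containing exactly {ASV17, ASV39, ASV47} attaches to the tree at the node subtending ((ASV31,ASV63),((ASV47,ASV17),ASV39)).
The other lineage descending from that same node — the sister group — is (ASV31,ASV63); its 2 tips in alphabetical order are the answer.

ASV31, ASV63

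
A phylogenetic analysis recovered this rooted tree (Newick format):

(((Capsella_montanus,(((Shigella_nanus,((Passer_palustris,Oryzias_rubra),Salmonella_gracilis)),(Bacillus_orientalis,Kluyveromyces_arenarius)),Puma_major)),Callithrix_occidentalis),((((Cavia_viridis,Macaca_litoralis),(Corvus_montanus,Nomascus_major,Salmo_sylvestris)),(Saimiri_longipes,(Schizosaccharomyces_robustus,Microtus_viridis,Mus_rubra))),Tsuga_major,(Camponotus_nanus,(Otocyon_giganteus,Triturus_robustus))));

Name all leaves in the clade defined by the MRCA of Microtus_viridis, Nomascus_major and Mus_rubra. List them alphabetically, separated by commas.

Tracing Microtus_viridis: it sits inside (Schizosaccharomyces_robustus,Microtus_viridis,Mus_rubra).
Tracing Nomascus_major: it sits inside (Corvus_montanus,Nomascus_major,Salmo_sylvestris).
Tracing Mus_rubra: it sits inside (Schizosaccharomyces_robustus,Microtus_viridis,Mus_rubra).
The smallest clade enclosing all 3 is (((Cavia_viridis,Macaca_litoralis),(Corvus_montanus,Nomascus_major,Salmo_sylvestris)),(Saimiri_longipes,(Schizosaccharomyces_robustus,Microtus_viridis,Mus_rubra))); the answer is its 9 terminal taxa in alphabetical order.

Cavia_viridis, Corvus_montanus, Macaca_litoralis, Microtus_viridis, Mus_rubra, Nomascus_major, Saimiri_longipes, Salmo_sylvestris, Schizosaccharomyces_robustus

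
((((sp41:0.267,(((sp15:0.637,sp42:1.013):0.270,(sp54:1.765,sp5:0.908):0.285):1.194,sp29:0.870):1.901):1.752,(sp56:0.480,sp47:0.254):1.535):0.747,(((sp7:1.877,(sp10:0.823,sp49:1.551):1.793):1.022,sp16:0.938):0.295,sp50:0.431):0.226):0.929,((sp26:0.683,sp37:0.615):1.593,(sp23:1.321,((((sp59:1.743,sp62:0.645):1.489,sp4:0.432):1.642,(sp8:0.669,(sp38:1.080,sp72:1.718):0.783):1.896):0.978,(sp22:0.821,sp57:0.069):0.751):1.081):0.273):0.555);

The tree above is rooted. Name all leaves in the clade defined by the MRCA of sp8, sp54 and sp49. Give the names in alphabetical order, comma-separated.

Tracing sp8: it sits inside (sp8,(sp38,sp72)).
Tracing sp54: it sits inside (sp54,sp5).
Tracing sp49: it sits inside (sp10,sp49).
The smallest clade enclosing all 3 is the whole tree (their MRCA is the root), so the answer is all 24 tips in alphabetical order.

sp10, sp15, sp16, sp22, sp23, sp26, sp29, sp37, sp38, sp4, sp41, sp42, sp47, sp49, sp5, sp50, sp54, sp56, sp57, sp59, sp62, sp7, sp72, sp8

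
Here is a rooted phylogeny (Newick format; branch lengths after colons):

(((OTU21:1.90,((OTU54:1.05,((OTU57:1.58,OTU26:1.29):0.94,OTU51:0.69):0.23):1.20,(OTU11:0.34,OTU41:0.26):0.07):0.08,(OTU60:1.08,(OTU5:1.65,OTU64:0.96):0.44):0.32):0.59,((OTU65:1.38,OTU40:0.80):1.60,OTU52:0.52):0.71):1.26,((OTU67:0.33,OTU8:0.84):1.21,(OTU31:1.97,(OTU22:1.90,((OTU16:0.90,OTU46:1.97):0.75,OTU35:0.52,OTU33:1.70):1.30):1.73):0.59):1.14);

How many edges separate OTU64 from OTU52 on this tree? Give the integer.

The MRCA of OTU64 and OTU52 is the node subtending ((OTU21,((OTU54,((OTU57,OTU26),OTU51)),(OTU11,OTU41)),(OTU60,(OTU5,OTU64))),((OTU65,OTU40),OTU52)).
From OTU64 up to that node: 4 branches. From OTU52 up to the same node: 2 branches. Total: 4 + 2 = 6.

6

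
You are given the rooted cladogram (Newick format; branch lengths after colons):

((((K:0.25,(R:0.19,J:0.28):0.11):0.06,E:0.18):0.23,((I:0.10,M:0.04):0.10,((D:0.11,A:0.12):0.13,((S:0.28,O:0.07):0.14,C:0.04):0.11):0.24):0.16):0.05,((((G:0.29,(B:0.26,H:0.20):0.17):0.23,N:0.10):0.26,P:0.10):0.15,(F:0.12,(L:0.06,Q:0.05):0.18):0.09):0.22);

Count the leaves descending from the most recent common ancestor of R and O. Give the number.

The MRCA of R and O is the node subtending (((K,(R,J)),E),((I,M),((D,A),((S,O),C)))).
That clade contains 11 terminal taxa: A, C, D, E, I, J, K, M, O, R, S.

11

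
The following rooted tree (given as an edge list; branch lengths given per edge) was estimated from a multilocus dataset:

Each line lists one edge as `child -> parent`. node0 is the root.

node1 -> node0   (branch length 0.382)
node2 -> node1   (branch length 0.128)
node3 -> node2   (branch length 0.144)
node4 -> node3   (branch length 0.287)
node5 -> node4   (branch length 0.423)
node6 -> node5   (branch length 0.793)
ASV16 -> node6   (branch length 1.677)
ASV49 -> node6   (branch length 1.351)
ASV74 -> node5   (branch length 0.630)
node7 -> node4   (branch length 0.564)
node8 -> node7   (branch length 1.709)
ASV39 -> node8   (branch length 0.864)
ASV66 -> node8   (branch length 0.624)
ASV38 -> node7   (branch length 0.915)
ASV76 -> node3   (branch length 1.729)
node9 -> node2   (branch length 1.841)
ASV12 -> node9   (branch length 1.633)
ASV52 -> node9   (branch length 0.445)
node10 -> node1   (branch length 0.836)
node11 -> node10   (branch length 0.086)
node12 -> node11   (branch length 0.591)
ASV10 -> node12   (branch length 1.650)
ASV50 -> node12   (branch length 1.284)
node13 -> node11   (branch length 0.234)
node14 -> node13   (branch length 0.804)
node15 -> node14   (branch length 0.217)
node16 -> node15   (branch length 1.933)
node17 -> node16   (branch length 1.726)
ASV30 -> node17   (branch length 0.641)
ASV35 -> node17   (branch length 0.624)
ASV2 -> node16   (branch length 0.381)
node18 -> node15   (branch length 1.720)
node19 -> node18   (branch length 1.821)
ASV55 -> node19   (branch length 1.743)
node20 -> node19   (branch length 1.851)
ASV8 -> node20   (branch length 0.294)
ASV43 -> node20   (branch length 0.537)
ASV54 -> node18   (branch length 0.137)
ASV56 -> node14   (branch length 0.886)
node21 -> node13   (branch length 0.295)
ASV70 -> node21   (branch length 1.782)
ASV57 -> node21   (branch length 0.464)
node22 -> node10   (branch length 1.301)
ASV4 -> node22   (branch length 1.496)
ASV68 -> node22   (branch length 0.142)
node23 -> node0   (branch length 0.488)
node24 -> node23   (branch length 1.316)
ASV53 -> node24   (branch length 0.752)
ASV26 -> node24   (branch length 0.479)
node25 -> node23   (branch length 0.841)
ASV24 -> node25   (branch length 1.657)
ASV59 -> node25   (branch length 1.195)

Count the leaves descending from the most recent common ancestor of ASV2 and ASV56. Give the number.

8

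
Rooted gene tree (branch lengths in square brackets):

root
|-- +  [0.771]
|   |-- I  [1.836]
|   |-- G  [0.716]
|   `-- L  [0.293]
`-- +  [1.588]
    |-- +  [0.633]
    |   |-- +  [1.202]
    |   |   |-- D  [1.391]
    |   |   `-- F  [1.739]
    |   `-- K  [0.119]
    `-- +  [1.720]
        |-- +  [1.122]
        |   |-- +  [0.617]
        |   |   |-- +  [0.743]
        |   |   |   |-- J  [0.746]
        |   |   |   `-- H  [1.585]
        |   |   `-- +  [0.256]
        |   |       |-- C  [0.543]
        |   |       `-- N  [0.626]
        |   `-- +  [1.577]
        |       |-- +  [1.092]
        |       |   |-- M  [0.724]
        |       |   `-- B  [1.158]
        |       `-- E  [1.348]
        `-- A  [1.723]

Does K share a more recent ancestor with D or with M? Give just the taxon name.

The MRCA of K and D subtends ((D,F),K) (3 taxa).
The MRCA of K and M subtends (((D,F),K),((((J,H),(C,N)),((M,B),E)),A)) (11 taxa).
The first is nested inside the second, so K shares a more recent common ancestor with D.

D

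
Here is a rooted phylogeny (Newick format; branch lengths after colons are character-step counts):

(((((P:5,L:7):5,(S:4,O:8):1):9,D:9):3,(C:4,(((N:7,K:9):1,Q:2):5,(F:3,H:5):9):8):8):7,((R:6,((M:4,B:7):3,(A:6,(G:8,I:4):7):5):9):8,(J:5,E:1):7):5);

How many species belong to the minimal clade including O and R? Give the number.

19

The MRCA of O and R is the root, so the clade is the entire tree.
That clade contains 19 terminal taxa: A, B, C, D, E, F, G, H, I, J, K, L, M, N, O, P, Q, R, S.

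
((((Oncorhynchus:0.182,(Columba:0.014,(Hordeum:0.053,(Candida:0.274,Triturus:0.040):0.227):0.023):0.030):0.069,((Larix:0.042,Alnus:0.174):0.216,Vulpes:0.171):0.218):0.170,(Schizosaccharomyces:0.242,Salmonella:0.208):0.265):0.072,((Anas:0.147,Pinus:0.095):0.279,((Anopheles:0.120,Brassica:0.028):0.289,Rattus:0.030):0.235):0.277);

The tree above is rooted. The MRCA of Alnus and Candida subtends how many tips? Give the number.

8

The MRCA of Alnus and Candida is the node subtending ((Oncorhynchus,(Columba,(Hordeum,(Candida,Triturus)))),((Larix,Alnus),Vulpes)).
That clade contains 8 terminal taxa: Alnus, Candida, Columba, Hordeum, Larix, Oncorhynchus, Triturus, Vulpes.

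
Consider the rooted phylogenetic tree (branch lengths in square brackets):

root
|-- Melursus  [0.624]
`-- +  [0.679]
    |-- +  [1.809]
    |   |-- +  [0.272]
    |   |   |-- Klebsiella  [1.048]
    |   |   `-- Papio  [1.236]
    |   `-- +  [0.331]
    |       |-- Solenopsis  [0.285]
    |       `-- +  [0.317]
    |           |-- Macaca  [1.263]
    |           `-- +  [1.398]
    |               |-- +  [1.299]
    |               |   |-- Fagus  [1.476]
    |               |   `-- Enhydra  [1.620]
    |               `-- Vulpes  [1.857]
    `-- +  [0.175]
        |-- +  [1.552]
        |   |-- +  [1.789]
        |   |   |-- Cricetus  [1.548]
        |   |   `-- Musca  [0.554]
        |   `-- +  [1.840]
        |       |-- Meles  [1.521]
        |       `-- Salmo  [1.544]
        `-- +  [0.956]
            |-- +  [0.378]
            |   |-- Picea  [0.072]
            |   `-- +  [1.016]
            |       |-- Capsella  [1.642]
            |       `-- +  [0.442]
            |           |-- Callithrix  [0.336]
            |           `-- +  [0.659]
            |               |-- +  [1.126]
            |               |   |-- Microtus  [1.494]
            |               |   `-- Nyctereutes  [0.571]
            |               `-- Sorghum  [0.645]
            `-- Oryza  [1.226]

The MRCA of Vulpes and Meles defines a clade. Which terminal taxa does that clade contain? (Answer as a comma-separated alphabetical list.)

Callithrix, Capsella, Cricetus, Enhydra, Fagus, Klebsiella, Macaca, Meles, Microtus, Musca, Nyctereutes, Oryza, Papio, Picea, Salmo, Solenopsis, Sorghum, Vulpes

Tracing Vulpes: it sits inside ((Fagus,Enhydra),Vulpes).
Tracing Meles: it sits inside (Meles,Salmo).
The smallest clade enclosing both is (((Klebsiella,Papio),(Solenopsis,(Macaca,((Fagus,Enhydra),Vulpes)))),(((Cricetus,Musca),(Meles,Salmo)),((Picea,(Capsella,(Callithrix,((Microtus,Nyctereutes),Sorghum)))),Oryza))); the answer is its 18 terminal taxa in alphabetical order.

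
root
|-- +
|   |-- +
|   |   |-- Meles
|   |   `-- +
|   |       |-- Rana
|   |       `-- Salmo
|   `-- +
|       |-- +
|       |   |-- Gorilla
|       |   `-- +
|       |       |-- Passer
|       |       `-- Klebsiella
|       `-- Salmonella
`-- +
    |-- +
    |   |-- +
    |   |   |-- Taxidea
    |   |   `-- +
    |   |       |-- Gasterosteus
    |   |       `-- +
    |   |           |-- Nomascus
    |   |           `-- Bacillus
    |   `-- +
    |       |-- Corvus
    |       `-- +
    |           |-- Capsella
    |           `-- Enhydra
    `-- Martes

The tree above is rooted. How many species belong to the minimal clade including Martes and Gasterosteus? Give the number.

The MRCA of Martes and Gasterosteus is the node subtending (((Taxidea,(Gasterosteus,(Nomascus,Bacillus))),(Corvus,(Capsella,Enhydra))),Martes).
That clade contains 8 terminal taxa: Bacillus, Capsella, Corvus, Enhydra, Gasterosteus, Martes, Nomascus, Taxidea.

8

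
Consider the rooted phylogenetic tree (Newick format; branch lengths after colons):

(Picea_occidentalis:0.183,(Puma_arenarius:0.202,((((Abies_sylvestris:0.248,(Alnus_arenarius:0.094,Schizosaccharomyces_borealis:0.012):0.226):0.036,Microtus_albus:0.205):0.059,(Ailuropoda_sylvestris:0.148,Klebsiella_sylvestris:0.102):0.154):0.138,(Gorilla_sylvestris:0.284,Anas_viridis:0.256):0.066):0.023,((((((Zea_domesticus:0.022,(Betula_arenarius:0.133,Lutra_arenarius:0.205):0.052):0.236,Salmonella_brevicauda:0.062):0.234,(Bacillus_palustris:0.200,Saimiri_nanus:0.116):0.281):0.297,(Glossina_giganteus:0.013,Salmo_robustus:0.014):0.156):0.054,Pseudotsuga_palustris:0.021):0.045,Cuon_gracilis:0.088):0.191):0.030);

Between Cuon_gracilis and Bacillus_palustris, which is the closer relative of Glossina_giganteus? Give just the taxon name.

The MRCA of Glossina_giganteus and Bacillus_palustris subtends ((((Zea_domesticus,(Betula_arenarius,Lutra_arenarius)),Salmonella_brevicauda),(Bacillus_palustris,Saimiri_nanus)),(Glossina_giganteus,Salmo_robustus)) (8 taxa).
The MRCA of Glossina_giganteus and Cuon_gracilis subtends ((((((Zea_domesticus,(Betula_arenarius,Lutra_arenarius)),Salmonella_brevicauda),(Bacillus_palustris,Saimiri_nanus)),(Glossina_giganteus,Salmo_robustus)),Pseudotsuga_palustris),Cuon_gracilis) (10 taxa).
The first is nested inside the second, so Glossina_giganteus shares a more recent common ancestor with Bacillus_palustris.

Bacillus_palustris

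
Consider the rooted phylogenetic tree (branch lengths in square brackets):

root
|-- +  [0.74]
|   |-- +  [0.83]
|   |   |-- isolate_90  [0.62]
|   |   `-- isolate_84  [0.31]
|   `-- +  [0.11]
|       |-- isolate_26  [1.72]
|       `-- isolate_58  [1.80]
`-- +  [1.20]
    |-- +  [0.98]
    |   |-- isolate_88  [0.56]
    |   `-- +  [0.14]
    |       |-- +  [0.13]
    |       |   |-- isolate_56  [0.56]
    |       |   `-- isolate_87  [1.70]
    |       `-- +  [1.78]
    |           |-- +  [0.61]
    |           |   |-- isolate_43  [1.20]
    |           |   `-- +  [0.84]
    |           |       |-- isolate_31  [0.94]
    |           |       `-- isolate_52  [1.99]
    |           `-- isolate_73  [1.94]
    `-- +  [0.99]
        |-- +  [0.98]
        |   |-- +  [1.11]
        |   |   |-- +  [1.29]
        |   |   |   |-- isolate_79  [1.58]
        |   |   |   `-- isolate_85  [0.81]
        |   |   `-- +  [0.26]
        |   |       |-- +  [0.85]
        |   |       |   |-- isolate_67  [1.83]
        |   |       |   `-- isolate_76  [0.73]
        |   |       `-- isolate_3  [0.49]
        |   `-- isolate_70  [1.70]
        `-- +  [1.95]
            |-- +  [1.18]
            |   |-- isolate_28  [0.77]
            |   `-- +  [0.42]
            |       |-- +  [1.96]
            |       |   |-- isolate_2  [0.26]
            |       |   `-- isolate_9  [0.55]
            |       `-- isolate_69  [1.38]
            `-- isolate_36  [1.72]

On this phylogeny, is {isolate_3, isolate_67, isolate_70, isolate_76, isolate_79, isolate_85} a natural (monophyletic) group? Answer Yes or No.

Yes

The most recent common ancestor of these taxa subtends (((isolate_79,isolate_85),((isolate_67,isolate_76),isolate_3)),isolate_70).
That clade has exactly 6 tips — every listed taxon and nothing else — so the group is monophyletic.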